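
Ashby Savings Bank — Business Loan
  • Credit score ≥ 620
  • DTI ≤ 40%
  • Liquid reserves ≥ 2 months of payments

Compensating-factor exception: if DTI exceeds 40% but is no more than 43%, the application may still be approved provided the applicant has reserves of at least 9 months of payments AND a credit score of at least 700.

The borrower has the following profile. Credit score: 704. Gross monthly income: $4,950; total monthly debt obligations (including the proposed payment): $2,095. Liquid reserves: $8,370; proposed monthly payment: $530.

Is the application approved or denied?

Approved

Credit score 704 ≥ 620 (meets base)
DTI: 2,095 ÷ 4,950 = 42.3%, over the 40% base limit.
Liquid reserves cover 8,370/530 = 15.8 months — ≥ 2 required
42.3% falls in the override range (40%–43%), so the compensating-factor test applies.
Override check — reserves: 15.8 mo (ok); score: 704 (ok).
Both override conditions satisfied; DTI exception granted.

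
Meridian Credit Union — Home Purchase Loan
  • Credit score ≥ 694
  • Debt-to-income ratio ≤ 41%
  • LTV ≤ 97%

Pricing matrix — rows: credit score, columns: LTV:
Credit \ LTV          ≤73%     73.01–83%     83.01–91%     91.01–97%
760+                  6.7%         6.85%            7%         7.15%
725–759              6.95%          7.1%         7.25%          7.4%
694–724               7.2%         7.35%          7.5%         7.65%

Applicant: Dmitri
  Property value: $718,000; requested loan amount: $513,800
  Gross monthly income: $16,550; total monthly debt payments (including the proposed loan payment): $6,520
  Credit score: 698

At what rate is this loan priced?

Credit score 698 ≥ 694; DTI: 6,520 ÷ 16,550 = 39.4%, within the 41% cap
LTV: 513,800 ÷ 718,000 = 71.6%, within 97% cap
Score 698 is in the 694–724 band; LTV 71.6% is in the ≤73% band → 7.2%.

7.2%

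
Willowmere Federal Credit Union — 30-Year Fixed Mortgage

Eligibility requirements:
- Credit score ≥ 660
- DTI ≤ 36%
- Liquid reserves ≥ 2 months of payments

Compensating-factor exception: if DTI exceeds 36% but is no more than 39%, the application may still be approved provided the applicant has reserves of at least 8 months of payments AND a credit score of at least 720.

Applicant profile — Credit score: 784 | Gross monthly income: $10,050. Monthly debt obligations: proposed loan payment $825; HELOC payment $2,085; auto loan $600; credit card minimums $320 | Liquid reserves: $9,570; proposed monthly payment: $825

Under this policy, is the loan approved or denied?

Approved

Credit score 784 ≥ 660 (meets base)
Total debts = (825 + 2,085 + 600 + 320) = 3,830. DTI = 3,830/10,050 = 38.1% > 36% — standard DTI limit exceeded.
Reserves = 9,570/825 = 11.6 months ≥ 2
DTI 38.1% is within the 36%–39% exception band; checking compensating factors.
Reserves 11.6 ≥ 8 months; credit score 784 ≥ 720.
Both compensating conditions met → exception applies.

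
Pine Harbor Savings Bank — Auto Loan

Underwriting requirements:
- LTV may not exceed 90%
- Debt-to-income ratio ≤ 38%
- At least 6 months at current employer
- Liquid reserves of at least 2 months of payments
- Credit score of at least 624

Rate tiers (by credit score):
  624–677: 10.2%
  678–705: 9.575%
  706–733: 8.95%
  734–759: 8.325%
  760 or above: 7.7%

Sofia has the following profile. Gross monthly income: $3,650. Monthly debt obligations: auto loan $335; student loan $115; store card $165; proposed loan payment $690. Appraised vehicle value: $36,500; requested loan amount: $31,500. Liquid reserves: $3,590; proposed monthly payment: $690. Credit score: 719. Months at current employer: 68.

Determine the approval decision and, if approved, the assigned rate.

Credit score 719 ≥ 624 (meets minimum)
Total monthly debts = (335 + 115 + 165 + 690) = 1,305. DTI: 1,305 ÷ 3,650 = 35.8%, within the 38% cap
Employment 68 ≥ 6 months
LTV = 31,500/36,500 = 86.3% ≤ 90%
Liquid reserves cover 3,590/690 = 5.2 months — ≥ 2 required
All requirements met. Score 719 falls in the 706–733 tier → 8.95%.

Approved at 8.95%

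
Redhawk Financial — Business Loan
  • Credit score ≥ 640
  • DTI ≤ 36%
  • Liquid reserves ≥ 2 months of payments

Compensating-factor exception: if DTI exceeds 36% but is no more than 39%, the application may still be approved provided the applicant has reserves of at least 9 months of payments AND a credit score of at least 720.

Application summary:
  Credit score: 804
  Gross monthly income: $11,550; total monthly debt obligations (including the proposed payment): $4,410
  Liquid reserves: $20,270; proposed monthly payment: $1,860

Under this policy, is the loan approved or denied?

Approved

Credit score 804 ≥ 640 (meets base)
DTI = 4,410/11,550 = 38.2% > 36% — standard DTI limit exceeded.
Liquid reserves cover 20,270/1,860 = 10.9 months — ≥ 2 required
DTI 38.2% is within the 36%–39% exception band; checking compensating factors.
Reserves 10.9 ≥ 9 months; credit score 804 ≥ 720.
Both override conditions satisfied; DTI exception granted.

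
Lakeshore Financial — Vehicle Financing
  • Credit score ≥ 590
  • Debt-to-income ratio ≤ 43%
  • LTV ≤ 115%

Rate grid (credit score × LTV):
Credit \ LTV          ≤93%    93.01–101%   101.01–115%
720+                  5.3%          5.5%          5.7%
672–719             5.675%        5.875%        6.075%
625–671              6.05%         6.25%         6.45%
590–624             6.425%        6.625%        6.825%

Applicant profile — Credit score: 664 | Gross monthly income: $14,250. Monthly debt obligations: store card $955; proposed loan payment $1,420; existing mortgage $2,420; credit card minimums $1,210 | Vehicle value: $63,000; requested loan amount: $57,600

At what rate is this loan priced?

Credit score 664 ≥ 590; Total monthly debts = (955 + 1,420 + 2,420 + 1,210) = 6,005. DTI = 6,005/14,250 = 42.1% ≤ 43%
LTV: 57,600 ÷ 63,000 = 91.4%, within 115% cap
Score 664 is in the 625–671 band; LTV 91.4% is in the ≤93% band → 6.05%.

6.05%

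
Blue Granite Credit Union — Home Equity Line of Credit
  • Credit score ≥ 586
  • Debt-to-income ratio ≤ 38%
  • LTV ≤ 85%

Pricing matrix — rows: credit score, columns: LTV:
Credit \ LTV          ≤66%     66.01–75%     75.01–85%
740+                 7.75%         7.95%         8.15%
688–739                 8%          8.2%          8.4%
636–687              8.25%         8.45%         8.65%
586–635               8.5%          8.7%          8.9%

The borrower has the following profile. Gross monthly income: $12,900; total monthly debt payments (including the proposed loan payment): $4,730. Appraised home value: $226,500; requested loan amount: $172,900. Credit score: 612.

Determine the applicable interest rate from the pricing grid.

8.9%

Credit score 612 ≥ 586; DTI = 4,730/12,900 = 36.7% ≤ 38%
Loan-to-value = 172,900/226,500 = 76.3% — pass (85% max)
Credit 612 → row 586–635; LTV 76.3% → column 75.01–85%. Grid cell → 8.9%.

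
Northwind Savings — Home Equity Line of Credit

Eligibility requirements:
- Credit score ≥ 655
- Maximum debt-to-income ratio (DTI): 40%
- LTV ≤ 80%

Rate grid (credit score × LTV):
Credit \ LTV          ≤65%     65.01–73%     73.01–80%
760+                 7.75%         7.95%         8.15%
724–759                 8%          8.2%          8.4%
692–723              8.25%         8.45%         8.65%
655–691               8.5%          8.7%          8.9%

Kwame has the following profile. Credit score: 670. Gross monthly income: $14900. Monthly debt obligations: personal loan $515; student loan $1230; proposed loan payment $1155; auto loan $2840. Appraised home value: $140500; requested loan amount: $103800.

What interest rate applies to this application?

8.9%

Credit score 670 ≥ 655; Total monthly debts = (515 + 1,230 + 1,155 + 2,840) = 5,740. DTI = 5,740/14,900 = 38.5% ≤ 40%
Loan-to-value = 103,800/140,500 = 73.9% — pass (80% max)
Credit 670 → row 655–691; LTV 73.9% → column 73.01–80%. Grid cell → 8.9%.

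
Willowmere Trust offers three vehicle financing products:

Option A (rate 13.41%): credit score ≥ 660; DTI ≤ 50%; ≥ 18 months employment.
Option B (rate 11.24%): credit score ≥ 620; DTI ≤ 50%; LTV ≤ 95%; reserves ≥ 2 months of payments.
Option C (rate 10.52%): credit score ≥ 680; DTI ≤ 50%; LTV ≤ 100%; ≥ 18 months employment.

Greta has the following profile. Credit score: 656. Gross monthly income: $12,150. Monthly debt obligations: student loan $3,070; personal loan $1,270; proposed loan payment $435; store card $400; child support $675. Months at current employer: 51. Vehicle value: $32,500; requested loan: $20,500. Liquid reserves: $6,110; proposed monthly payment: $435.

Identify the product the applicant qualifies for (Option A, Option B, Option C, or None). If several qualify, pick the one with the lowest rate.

Total debts = (3,070 + 1,270 + 435 + 400 + 675) = 5,850; DTI = 5,850/12,150 = 48.1%.
LTV = 20,500/32,500 = 63.1%.
Reserves = 6,110/435 = 14.0 months.
Option A: score 656 < 660; DTI 48.1% ≤ 50%; employment 51 ≥ 18 mo → does not qualify.
Option B: score 656 ≥ 620; DTI 48.1% ≤ 50%; LTV 63.1% ≤ 95%; reserves 14.0 ≥ 2 mo → qualifies.
Option C: score 656 < 680; DTI 48.1% ≤ 50%; LTV 63.1% ≤ 100%; employment 51 ≥ 18 mo → does not qualify.

Option B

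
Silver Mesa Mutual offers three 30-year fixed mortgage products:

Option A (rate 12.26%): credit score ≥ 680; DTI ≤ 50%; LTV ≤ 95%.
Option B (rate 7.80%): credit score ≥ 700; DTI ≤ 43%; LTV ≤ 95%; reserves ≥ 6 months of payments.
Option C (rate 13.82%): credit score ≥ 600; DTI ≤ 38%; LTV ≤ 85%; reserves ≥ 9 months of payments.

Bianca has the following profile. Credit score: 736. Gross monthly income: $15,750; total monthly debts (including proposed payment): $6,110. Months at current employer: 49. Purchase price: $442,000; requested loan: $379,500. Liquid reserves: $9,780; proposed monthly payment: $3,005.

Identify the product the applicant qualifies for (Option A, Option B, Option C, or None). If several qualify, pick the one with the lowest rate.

Option A

DTI = 6,110/15,750 = 38.8%.
LTV = 379,500/442,000 = 85.9%.
Reserves = 9,780/3,005 = 3.3 months.
Option A: score 736 ≥ 680; DTI 38.8% ≤ 50%; LTV 85.9% ≤ 95% → qualifies.
Option B: score 736 ≥ 700; DTI 38.8% ≤ 43%; LTV 85.9% ≤ 95%; reserves 3.3 < 6 mo → does not qualify.
Option C: score 736 ≥ 600; DTI 38.8% > 38%; LTV 85.9% > 85%; reserves 3.3 < 9 mo → does not qualify.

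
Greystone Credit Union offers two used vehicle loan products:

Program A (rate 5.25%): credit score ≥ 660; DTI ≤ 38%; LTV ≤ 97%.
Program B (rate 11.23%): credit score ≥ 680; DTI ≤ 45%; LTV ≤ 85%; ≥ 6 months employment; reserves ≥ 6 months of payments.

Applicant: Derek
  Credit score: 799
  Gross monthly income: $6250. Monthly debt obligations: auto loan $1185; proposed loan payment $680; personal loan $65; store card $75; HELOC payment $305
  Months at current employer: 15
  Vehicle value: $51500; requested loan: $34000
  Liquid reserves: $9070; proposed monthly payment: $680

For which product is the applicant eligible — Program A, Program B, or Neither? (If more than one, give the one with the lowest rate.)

Total debts = (1,185 + 680 + 65 + 75 + 305) = 2,310; DTI = 2,310/6,250 = 37%.
LTV = 34,000/51,500 = 66%.
Reserves = 9,070/680 = 13.3 months.
Program A: score 799 ≥ 660; DTI 37% ≤ 38%; LTV 66% ≤ 97% → qualifies.
Program B: score 799 ≥ 680; DTI 37% ≤ 45%; LTV 66% ≤ 85%; employment 15 ≥ 6 mo; reserves 13.3 ≥ 6 mo → qualifies.
Qualifying: Program A, Program B. Lowest rate is 5.25% → Program A.

Program A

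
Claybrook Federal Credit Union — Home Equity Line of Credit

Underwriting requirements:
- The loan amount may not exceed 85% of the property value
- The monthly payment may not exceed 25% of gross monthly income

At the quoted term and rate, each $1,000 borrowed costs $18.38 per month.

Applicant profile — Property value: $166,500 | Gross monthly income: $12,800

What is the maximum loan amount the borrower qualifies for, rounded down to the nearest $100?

$141,500

Payment cap: 25% × $12,800 = $3,200/month.
At $18.38 per $1,000, that supports 3,200/18.38 × 1,000 ≈ $174,102 → $174,100.
LTV cap: 85% × $166,500 = $141,525 → $141,500.
Binding constraint: loan-to-value.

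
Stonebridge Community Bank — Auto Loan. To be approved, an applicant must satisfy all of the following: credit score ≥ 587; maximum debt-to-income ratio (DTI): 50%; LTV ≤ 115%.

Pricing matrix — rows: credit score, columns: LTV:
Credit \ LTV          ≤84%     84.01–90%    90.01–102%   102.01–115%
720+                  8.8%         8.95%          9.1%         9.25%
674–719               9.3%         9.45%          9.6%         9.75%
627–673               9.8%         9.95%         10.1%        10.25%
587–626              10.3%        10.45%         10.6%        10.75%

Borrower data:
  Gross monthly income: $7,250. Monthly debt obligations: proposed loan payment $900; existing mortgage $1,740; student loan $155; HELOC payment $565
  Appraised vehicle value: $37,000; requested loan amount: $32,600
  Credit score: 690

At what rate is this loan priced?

Credit score 690 ≥ 587; Total monthly debts = (900 + 1,740 + 155 + 565) = 3,360. DTI: 3,360 ÷ 7,250 = 46.3%, within the 50% cap
LTV: 32,600 ÷ 37,000 = 88.1%, within 115% cap
Credit 690 → row 674–719; LTV 88.1% → column 84.01–90%. Grid cell → 9.45%.

9.45%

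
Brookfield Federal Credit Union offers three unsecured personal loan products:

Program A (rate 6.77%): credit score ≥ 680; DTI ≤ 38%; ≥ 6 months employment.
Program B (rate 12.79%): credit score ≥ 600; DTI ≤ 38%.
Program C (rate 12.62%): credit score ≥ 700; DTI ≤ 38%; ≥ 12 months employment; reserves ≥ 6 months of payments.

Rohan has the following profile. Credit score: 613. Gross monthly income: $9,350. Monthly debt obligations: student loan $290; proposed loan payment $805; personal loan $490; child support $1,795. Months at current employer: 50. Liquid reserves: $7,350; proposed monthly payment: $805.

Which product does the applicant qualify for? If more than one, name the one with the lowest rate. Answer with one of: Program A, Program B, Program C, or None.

Program B

Total debts = (290 + 805 + 490 + 1,795) = 3,380; DTI = 3,380/9,350 = 36.1%.
Reserves = 7,350/805 = 9.1 months.
Program A: score 613 < 680; DTI 36.1% ≤ 38%; employment 50 ≥ 6 mo → does not qualify.
Program B: score 613 ≥ 600; DTI 36.1% ≤ 38% → qualifies.
Program C: score 613 < 700; DTI 36.1% ≤ 38%; employment 50 ≥ 12 mo; reserves 9.1 ≥ 6 mo → does not qualify.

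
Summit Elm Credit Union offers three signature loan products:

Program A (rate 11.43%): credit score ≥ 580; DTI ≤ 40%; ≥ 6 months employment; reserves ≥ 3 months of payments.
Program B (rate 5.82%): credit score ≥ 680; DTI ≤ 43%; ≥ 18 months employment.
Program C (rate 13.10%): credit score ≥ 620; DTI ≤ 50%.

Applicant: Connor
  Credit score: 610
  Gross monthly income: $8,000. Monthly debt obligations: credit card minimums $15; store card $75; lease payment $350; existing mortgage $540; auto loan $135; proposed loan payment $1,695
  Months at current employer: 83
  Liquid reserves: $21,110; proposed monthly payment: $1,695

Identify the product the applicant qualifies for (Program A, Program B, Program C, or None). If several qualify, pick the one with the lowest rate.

Total debts = (15 + 75 + 350 + 540 + 135 + 1,695) = 2,810; DTI = 2,810/8,000 = 35.1%.
Reserves = 21,110/1,695 = 12.5 months.
Program A: score 610 ≥ 580; DTI 35.1% ≤ 40%; employment 83 ≥ 6 mo; reserves 12.5 ≥ 3 mo → qualifies.
Program B: score 610 < 680; DTI 35.1% ≤ 43%; employment 83 ≥ 18 mo → does not qualify.
Program C: score 610 < 620; DTI 35.1% ≤ 50% → does not qualify.

Program A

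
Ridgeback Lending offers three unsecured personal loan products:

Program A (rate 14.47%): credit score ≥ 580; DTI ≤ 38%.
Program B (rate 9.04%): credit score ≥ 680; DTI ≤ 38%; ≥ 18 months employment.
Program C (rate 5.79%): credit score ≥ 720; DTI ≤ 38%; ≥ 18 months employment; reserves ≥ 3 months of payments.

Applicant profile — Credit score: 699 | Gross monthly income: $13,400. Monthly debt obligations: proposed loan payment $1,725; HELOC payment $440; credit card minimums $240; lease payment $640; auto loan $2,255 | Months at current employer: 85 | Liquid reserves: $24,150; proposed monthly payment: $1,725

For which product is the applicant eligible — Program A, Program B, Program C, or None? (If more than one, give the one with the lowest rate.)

None

Total debts = (1,725 + 440 + 240 + 640 + 2,255) = 5,300; DTI = 5,300/13,400 = 39.6%.
Reserves = 24,150/1,725 = 14.0 months.
Program A: score 699 ≥ 580; DTI 39.6% > 38% → does not qualify.
Program B: score 699 ≥ 680; DTI 39.6% > 38%; employment 85 ≥ 18 mo → does not qualify.
Program C: score 699 < 720; DTI 39.6% > 38%; employment 85 ≥ 18 mo; reserves 14.0 ≥ 3 mo → does not qualify.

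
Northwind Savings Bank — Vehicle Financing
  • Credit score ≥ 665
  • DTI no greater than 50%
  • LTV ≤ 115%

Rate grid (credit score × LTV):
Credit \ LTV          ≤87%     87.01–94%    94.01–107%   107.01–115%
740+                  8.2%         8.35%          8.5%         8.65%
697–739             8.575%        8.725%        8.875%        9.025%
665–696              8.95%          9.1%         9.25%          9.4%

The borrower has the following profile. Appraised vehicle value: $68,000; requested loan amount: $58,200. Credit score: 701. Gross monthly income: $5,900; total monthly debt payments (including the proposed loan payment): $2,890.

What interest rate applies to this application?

Credit score 701 ≥ 665; Debt-to-income = 2,890/5,900 = 49% — meets 50% limit
Loan-to-value = 58,200/68,000 = 85.6% — pass (115% max)
Score 701 is in the 697–739 band; LTV 85.6% is in the ≤87% band → 8.575%.

8.575%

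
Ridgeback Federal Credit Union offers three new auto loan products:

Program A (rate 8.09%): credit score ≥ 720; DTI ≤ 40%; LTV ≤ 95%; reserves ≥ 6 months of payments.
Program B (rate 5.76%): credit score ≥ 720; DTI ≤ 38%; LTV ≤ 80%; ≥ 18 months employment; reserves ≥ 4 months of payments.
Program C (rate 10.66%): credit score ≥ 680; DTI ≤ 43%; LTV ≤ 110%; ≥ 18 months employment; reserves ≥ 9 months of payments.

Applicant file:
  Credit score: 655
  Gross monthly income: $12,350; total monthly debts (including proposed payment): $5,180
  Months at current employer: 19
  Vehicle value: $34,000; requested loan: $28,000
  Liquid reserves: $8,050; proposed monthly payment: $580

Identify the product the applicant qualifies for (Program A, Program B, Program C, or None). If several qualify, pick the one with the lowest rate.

DTI = 5,180/12,350 = 41.9%.
LTV = 28,000/34,000 = 82.4%.
Reserves = 8,050/580 = 13.9 months.
Program A: score 655 < 720; DTI 41.9% > 40%; LTV 82.4% ≤ 95%; reserves 13.9 ≥ 6 mo → does not qualify.
Program B: score 655 < 720; DTI 41.9% > 38%; LTV 82.4% > 80%; employment 19 ≥ 18 mo; reserves 13.9 ≥ 4 mo → does not qualify.
Program C: score 655 < 680; DTI 41.9% ≤ 43%; LTV 82.4% ≤ 110%; employment 19 ≥ 18 mo; reserves 13.9 ≥ 9 mo → does not qualify.

None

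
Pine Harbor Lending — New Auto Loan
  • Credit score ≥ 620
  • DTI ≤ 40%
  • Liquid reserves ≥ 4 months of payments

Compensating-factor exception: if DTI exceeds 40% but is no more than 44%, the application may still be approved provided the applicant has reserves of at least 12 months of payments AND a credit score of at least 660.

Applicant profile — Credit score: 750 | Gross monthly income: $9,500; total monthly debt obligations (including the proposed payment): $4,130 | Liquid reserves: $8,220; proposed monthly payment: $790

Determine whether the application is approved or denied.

Credit score 750 ≥ 620 (meets base)
DTI: 4,130 ÷ 9,500 = 43.5%, over the 40% base limit.
Reserves: 8,220 ÷ 790 = 10.4 months (meets 4-month minimum)
DTI 43.5% is within the 40%–44% exception band; checking compensating factors.
Reserves 10.4 < 12 months; credit score 750 ≥ 660.
Compensating-factor requirement not fully met.

Denied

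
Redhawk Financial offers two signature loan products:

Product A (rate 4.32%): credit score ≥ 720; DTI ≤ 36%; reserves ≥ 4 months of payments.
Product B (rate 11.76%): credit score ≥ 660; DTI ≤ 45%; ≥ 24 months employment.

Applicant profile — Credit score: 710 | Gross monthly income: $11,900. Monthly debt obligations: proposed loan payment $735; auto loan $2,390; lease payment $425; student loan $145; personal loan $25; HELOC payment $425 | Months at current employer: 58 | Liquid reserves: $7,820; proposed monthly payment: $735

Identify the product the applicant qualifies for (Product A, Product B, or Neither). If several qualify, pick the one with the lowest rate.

Total debts = (735 + 2,390 + 425 + 145 + 25 + 425) = 4,145; DTI = 4,145/11,900 = 34.8%.
Reserves = 7,820/735 = 10.6 months.
Product A: score 710 < 720; DTI 34.8% ≤ 36%; reserves 10.6 ≥ 4 mo → does not qualify.
Product B: score 710 ≥ 660; DTI 34.8% ≤ 45%; employment 58 ≥ 24 mo → qualifies.

Product B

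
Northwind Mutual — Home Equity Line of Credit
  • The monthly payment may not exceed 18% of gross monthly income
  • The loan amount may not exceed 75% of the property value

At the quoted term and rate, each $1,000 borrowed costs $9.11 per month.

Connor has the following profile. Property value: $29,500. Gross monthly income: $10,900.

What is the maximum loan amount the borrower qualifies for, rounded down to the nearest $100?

$22,100

Payment cap: 18% × $10,900 = $1,962/month.
At $9.11 per $1,000, that supports 1,962/9.11 × 1,000 ≈ $215,367 → $215,300.
LTV cap: 75% × $29,500 = $22,125 → $22,100.
Binding constraint: loan-to-value.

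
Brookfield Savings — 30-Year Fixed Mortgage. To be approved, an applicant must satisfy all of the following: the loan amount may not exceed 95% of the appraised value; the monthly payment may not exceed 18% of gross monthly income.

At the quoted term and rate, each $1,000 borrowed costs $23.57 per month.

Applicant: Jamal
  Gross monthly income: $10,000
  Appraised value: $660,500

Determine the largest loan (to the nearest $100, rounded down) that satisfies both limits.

Payment cap: 18% × $10,000 = $1,800/month.
At $23.57 per $1,000, that supports 1,800/23.57 × 1,000 ≈ $76,368 → $76,300.
LTV cap: 95% × $660,500 = $627,475 → $627,400.
Binding constraint: payment-to-income.

$76,300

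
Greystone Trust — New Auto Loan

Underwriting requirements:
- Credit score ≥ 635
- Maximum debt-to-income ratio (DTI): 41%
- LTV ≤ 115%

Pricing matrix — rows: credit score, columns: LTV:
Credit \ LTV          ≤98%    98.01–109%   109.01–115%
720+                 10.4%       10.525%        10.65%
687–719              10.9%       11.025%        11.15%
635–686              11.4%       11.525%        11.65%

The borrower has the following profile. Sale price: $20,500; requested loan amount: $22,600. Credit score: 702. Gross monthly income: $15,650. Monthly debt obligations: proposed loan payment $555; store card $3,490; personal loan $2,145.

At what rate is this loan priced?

Credit score 702 ≥ 635; Total monthly debts = (555 + 3,490 + 2,145) = 6,190. Debt-to-income = 6,190/15,650 = 39.6% — meets 41% limit
LTV = 22,600/20,500 = 110.2% ≤ 115%
Score 702 is in the 687–719 band; LTV 110.2% is in the 109.01–115% band → 11.15%.

11.15%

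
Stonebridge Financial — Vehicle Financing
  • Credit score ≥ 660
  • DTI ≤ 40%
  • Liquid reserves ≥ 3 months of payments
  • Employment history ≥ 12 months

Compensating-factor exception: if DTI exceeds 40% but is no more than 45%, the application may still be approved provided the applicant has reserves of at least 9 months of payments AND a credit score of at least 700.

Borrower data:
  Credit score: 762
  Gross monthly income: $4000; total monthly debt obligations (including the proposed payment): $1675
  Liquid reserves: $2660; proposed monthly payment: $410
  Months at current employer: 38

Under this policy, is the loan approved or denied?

Credit score 762 ≥ 660 (meets base)
DTI: 1,675 ÷ 4,000 = 41.9%, over the 40% base limit.
Reserves = 2,660/410 = 6.5 months ≥ 3
Employment 38 ≥ 12 months
DTI 41.9% is within the 40%–45% exception band; checking compensating factors.
Override check — reserves: 6.5 mo (short of 9); score: 762 (ok).
Override conditions not both satisfied; exception does not apply.

Denied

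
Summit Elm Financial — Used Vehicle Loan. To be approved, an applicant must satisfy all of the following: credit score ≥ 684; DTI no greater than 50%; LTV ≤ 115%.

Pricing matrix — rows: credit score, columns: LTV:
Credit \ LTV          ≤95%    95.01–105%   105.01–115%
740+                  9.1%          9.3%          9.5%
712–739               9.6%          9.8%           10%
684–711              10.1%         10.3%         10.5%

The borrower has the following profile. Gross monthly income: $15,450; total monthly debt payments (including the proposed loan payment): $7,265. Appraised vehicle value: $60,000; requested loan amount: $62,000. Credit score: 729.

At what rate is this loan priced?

9.8%

Credit score 729 ≥ 684; Debt-to-income = 7,265/15,450 = 47% — meets 50% limit
LTV: 62,000 ÷ 60,000 = 103.3%, within 115% cap
Credit 729 → row 712–739; LTV 103.3% → column 95.01–105%. Grid cell → 9.8%.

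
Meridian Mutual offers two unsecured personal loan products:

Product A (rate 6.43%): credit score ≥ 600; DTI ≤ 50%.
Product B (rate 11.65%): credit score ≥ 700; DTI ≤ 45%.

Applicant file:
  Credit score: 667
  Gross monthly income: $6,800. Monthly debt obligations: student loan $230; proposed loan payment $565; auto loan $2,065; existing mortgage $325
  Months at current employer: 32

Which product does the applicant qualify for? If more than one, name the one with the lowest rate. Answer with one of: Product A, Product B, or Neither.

Total debts = (230 + 565 + 2,065 + 325) = 3,185; DTI = 3,185/6,800 = 46.8%.
Product A: score 667 ≥ 600; DTI 46.8% ≤ 50% → qualifies.
Product B: score 667 < 700; DTI 46.8% > 45% → does not qualify.

Product A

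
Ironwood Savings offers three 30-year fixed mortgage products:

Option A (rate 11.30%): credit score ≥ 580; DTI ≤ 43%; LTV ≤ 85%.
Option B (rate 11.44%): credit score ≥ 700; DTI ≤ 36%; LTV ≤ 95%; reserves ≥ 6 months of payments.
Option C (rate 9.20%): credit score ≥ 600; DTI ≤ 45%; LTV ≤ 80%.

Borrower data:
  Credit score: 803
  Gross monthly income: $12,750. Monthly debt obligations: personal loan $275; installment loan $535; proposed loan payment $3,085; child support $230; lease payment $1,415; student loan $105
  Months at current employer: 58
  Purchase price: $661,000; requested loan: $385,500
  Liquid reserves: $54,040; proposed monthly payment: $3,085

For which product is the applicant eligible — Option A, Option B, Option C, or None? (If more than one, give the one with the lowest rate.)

Option C

Total debts = (275 + 535 + 3,085 + 230 + 1,415 + 105) = 5,645; DTI = 5,645/12,750 = 44.3%.
LTV = 385,500/661,000 = 58.3%.
Reserves = 54,040/3,085 = 17.5 months.
Option A: score 803 ≥ 580; DTI 44.3% > 43%; LTV 58.3% ≤ 85% → does not qualify.
Option B: score 803 ≥ 700; DTI 44.3% > 36%; LTV 58.3% ≤ 95%; reserves 17.5 ≥ 6 mo → does not qualify.
Option C: score 803 ≥ 600; DTI 44.3% ≤ 45%; LTV 58.3% ≤ 80% → qualifies.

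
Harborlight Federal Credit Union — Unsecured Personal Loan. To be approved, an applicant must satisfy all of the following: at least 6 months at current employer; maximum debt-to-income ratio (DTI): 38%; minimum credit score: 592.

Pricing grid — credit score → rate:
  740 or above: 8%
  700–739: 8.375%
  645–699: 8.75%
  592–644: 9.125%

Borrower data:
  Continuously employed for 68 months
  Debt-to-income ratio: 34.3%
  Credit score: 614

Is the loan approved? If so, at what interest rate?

Approved at 9.125%

Credit score 614 ≥ 592 (meets minimum)
Employment 68 ≥ 6 months
Debt-to-income 34.3% vs 38% cap — pass
All requirements met. Score 614 falls in the 592–644 tier → 9.125%.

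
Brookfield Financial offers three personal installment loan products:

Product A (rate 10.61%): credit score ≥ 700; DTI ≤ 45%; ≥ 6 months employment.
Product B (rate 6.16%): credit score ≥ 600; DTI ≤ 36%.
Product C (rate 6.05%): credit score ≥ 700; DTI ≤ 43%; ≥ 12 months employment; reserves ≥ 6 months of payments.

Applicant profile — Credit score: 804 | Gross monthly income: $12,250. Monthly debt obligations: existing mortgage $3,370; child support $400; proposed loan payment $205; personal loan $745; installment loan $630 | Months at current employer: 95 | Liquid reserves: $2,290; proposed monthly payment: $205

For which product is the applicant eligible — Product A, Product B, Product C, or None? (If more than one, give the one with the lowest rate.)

Product A

Total debts = (3,370 + 400 + 205 + 745 + 630) = 5,350; DTI = 5,350/12,250 = 43.7%.
Reserves = 2,290/205 = 11.2 months.
Product A: score 804 ≥ 700; DTI 43.7% ≤ 45%; employment 95 ≥ 6 mo → qualifies.
Product B: score 804 ≥ 600; DTI 43.7% > 36% → does not qualify.
Product C: score 804 ≥ 700; DTI 43.7% > 43%; employment 95 ≥ 12 mo; reserves 11.2 ≥ 6 mo → does not qualify.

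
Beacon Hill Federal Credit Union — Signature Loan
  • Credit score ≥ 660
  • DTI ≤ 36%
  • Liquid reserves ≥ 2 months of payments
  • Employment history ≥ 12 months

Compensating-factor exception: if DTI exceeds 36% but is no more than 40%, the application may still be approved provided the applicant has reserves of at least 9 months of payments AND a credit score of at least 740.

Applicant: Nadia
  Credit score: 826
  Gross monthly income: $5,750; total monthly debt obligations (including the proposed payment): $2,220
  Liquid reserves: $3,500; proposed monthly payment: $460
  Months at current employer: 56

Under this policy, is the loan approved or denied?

Denied

Credit score 826 ≥ 660 (meets base)
DTI: 2,220 ÷ 5,750 = 38.6%, over the 36% base limit.
Reserves: 3,500 ÷ 460 = 7.6 months (meets 2-month minimum)
Employment 56 ≥ 12 months
38.6% falls in the override range (36%–40%), so the compensating-factor test applies.
Override check — reserves: 7.6 mo (short of 9); score: 826 (ok).
Compensating-factor requirement not fully met.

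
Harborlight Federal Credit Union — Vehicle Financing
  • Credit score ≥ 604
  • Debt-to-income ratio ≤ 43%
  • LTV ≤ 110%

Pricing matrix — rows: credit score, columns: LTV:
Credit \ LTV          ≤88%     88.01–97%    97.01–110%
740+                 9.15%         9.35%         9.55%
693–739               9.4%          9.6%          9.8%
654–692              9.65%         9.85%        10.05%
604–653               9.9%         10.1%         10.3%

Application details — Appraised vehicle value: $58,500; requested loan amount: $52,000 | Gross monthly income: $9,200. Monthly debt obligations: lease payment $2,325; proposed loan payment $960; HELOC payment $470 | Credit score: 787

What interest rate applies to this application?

9.35%

Credit score 787 ≥ 604; Total monthly debts = (2,325 + 960 + 470) = 3,755. Debt-to-income = 3,755/9,200 = 40.8% — meets 43% limit
Loan-to-value = 52,000/58,500 = 88.9% — pass (110% max)
Row: 787 falls in 740+. Column: 88.9% falls in 88.01–97%. Rate = 9.35%.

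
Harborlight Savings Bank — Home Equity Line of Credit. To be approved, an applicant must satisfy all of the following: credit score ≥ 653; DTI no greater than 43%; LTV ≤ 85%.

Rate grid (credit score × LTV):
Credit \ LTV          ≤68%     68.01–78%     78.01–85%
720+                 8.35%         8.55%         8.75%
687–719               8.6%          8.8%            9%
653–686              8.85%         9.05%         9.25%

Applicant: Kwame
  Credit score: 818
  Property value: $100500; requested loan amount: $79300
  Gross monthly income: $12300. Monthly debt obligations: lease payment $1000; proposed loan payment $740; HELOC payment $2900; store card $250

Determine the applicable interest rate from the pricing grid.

8.75%

Credit score 818 ≥ 653; Total monthly debts = (1,000 + 740 + 2,900 + 250) = 4,890. Debt-to-income = 4,890/12,300 = 39.8% — meets 43% limit
Loan-to-value = 79,300/100,500 = 78.9% — pass (85% max)
Score 818 is in the 720+ band; LTV 78.9% is in the 78.01–85% band → 8.75%.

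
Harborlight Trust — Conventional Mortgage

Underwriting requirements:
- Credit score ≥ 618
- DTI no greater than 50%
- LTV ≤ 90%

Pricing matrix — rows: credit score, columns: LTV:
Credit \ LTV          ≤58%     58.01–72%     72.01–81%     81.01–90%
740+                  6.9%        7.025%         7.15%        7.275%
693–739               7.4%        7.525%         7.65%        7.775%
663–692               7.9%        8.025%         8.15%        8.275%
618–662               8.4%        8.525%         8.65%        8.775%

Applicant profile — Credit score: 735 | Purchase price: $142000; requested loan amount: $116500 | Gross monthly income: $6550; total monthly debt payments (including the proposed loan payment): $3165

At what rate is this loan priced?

7.775%

Credit score 735 ≥ 618; DTI: 3,165 ÷ 6,550 = 48.3%, within the 50% cap
LTV = 116,500/142,000 = 82% ≤ 90%
Credit 735 → row 693–739; LTV 82% → column 81.01–90%. Grid cell → 7.775%.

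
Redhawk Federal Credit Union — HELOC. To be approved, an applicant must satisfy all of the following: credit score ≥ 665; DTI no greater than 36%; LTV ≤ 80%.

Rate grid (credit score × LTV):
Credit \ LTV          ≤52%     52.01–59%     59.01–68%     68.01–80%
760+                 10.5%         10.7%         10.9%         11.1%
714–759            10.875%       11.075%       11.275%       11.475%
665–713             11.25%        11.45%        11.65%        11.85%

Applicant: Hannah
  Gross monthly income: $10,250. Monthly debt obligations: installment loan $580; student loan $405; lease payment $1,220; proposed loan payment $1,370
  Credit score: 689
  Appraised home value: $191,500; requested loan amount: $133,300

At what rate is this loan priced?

Credit score 689 ≥ 665; Total monthly debts = (580 + 405 + 1,220 + 1,370) = 3,575. Debt-to-income = 3,575/10,250 = 34.9% — meets 36% limit
Loan-to-value = 133,300/191,500 = 69.6% — pass (80% max)
Score 689 is in the 665–713 band; LTV 69.6% is in the 68.01–80% band → 11.85%.

11.85%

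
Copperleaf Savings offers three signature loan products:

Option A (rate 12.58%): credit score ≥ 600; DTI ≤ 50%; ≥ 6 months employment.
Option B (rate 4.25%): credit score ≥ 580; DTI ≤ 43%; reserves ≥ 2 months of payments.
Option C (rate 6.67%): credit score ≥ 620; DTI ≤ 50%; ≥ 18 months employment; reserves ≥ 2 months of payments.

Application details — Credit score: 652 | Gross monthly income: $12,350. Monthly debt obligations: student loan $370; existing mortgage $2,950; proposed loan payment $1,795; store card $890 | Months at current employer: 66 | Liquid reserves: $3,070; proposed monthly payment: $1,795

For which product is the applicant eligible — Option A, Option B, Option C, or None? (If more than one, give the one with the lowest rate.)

Option A

Total debts = (370 + 2,950 + 1,795 + 890) = 6,005; DTI = 6,005/12,350 = 48.6%.
Reserves = 3,070/1,795 = 1.7 months.
Option A: score 652 ≥ 600; DTI 48.6% ≤ 50%; employment 66 ≥ 6 mo → qualifies.
Option B: score 652 ≥ 580; DTI 48.6% > 43%; reserves 1.7 < 2 mo → does not qualify.
Option C: score 652 ≥ 620; DTI 48.6% ≤ 50%; employment 66 ≥ 18 mo; reserves 1.7 < 2 mo → does not qualify.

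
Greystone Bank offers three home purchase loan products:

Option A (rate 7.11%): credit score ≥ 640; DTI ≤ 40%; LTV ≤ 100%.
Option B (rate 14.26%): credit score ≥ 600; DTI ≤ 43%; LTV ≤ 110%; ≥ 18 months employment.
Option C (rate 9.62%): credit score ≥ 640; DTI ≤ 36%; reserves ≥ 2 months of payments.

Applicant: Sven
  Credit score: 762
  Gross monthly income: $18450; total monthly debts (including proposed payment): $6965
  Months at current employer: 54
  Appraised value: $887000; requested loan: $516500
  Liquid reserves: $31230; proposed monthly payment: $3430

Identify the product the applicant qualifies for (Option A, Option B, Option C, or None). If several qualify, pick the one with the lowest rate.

DTI = 6,965/18,450 = 37.8%.
LTV = 516,500/887,000 = 58.2%.
Reserves = 31,230/3,430 = 9.1 months.
Option A: score 762 ≥ 640; DTI 37.8% ≤ 40%; LTV 58.2% ≤ 100% → qualifies.
Option B: score 762 ≥ 600; DTI 37.8% ≤ 43%; LTV 58.2% ≤ 110%; employment 54 ≥ 18 mo → qualifies.
Option C: score 762 ≥ 640; DTI 37.8% > 36%; reserves 9.1 ≥ 2 mo → does not qualify.
Qualifying: Option A, Option B. Lowest rate is 7.11% → Option A.

Option A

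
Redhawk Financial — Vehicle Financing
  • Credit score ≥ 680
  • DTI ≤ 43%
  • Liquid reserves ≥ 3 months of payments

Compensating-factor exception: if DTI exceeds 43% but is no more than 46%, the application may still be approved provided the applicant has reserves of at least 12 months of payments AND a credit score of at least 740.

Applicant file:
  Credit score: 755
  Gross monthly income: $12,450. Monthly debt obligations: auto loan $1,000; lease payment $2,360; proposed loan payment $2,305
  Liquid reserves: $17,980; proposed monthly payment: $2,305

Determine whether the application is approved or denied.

Denied

Credit score 755 ≥ 680 (meets base)
Total debts = (1,000 + 2,360 + 2,305) = 5,665. DTI = 5,665/12,450 = 45.5% > 43% — standard DTI limit exceeded.
Reserves = 17,980/2,305 = 7.8 months ≥ 3
DTI 45.5% is within the 43%–46% exception band; checking compensating factors.
Override check — reserves: 7.8 mo (short of 12); score: 755 (ok).
Override conditions not both satisfied; exception does not apply.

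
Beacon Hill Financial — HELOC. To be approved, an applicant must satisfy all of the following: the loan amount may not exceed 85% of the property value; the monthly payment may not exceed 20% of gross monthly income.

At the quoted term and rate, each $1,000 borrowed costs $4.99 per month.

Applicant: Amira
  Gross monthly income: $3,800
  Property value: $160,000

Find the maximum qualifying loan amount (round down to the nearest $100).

Payment cap: 20% × $3,800 = $760/month.
At $4.99 per $1,000, that supports 760/4.99 × 1,000 ≈ $152,304 → $152,300.
LTV cap: 85% × $160,000 = $136,000 → $136,000.
Binding constraint: loan-to-value.

$136,000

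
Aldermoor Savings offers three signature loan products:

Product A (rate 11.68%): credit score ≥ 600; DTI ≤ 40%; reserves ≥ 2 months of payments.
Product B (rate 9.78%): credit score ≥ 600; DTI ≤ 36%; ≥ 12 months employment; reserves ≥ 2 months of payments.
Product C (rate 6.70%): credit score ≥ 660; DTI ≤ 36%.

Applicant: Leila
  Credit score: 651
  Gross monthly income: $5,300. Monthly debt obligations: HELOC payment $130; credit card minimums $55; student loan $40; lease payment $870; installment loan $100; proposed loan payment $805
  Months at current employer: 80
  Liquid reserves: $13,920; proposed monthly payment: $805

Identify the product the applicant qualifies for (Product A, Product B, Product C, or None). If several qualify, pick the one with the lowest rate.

Total debts = (130 + 55 + 40 + 870 + 100 + 805) = 2,000; DTI = 2,000/5,300 = 37.7%.
Reserves = 13,920/805 = 17.3 months.
Product A: score 651 ≥ 600; DTI 37.7% ≤ 40%; reserves 17.3 ≥ 2 mo → qualifies.
Product B: score 651 ≥ 600; DTI 37.7% > 36%; employment 80 ≥ 12 mo; reserves 17.3 ≥ 2 mo → does not qualify.
Product C: score 651 < 660; DTI 37.7% > 36% → does not qualify.

Product A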